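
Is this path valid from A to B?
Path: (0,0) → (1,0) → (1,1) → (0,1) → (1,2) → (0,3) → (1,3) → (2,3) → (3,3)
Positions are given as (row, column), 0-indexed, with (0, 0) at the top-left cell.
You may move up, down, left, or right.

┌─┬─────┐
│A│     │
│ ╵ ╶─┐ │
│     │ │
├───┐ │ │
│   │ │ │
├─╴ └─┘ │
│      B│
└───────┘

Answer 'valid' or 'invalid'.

Checking path validity:
Result: Invalid move at step 4: cannot move from (0, 1) to (1, 2).

invalid

Correct solution:

┌─┬─────┐
│A│↱ → ↓│
│ ╵ ╶─┐ │
│↳ ↑  │↓│
├───┐ │ │
│   │ │↓│
├─╴ └─┘ │
│      B│
└───────┘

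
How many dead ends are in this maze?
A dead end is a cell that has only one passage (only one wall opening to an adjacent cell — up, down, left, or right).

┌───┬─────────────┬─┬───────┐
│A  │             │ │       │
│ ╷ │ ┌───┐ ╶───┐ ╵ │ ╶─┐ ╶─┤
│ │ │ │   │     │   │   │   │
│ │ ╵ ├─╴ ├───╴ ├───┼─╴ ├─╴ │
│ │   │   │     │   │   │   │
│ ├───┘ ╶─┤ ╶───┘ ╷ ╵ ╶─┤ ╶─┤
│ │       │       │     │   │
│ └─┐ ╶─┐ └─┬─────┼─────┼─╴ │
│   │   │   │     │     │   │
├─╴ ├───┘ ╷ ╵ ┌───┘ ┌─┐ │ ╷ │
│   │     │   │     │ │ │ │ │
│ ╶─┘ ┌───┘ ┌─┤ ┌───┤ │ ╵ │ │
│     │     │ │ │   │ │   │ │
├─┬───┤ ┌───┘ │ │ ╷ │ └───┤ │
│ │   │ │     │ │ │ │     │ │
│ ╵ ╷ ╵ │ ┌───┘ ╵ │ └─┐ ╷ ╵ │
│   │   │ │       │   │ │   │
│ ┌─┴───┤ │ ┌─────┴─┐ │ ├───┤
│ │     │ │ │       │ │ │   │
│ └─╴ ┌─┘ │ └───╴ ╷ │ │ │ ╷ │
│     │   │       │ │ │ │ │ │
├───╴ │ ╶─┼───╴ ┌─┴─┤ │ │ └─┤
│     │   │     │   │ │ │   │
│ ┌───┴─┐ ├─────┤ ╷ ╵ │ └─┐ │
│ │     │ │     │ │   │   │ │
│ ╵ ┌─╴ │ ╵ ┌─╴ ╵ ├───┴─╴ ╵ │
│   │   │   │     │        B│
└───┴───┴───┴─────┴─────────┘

Checking each cell for number of passages:

Dead ends found at positions:
  (0, 9)
  (0, 13)
  (1, 3)
  (3, 1)
  (3, 11)
  (4, 3)
  (4, 8)
  (5, 10)
  (6, 6)
  (7, 0)
  (9, 1)
  (9, 3)
  (9, 6)
  (10, 9)
  (10, 13)
  (11, 5)
  (13, 2)
  (13, 6)
  (13, 9)
Total dead ends: 19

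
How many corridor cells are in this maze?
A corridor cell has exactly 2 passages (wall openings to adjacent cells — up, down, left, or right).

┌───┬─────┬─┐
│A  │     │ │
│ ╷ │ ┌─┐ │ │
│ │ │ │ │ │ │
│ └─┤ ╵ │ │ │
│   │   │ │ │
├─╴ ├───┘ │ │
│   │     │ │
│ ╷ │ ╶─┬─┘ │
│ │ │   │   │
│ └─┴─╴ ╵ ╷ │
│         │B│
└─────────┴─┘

Counting cells with exactly 2 passages:
Total corridor cells: 28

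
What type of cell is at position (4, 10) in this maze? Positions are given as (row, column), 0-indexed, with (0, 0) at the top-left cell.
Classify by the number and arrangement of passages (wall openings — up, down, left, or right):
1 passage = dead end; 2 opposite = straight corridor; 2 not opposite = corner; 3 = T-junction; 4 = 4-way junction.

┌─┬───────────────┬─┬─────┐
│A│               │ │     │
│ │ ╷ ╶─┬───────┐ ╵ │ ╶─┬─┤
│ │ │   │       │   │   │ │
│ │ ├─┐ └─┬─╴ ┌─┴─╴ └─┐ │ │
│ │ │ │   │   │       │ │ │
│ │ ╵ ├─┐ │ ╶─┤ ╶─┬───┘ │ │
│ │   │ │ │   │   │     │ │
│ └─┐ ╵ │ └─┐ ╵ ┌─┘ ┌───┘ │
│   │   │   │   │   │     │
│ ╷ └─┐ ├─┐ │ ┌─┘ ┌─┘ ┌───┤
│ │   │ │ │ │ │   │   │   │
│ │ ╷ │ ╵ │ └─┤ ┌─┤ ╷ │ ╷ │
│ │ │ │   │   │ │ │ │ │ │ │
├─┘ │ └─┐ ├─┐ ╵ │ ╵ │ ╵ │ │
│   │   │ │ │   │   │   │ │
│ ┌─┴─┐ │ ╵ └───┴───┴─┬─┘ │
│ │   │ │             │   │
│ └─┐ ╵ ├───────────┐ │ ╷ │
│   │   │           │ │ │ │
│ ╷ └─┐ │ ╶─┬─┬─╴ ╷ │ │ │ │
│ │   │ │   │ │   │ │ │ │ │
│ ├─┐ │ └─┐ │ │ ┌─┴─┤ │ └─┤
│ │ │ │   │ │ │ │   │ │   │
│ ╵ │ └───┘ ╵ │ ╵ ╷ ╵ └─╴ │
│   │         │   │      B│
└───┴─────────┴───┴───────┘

Checking cell at (4, 10):
Number of passages: 2
Cell type: corner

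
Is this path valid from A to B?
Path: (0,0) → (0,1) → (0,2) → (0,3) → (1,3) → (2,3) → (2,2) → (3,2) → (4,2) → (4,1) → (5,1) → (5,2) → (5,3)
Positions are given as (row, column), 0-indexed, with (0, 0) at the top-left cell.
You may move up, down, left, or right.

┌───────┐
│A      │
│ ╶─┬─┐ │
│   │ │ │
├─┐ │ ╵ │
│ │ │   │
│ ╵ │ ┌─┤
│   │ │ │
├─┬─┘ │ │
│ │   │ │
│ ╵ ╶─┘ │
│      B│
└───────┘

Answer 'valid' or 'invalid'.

Checking path validity:
Result: All consecutive moves are passable.

valid

Correct solution:

┌───────┐
│A → → ↓│
│ ╶─┬─┐ │
│   │ │↓│
├─┐ │ ╵ │
│ │ │↓ ↲│
│ ╵ │ ┌─┤
│   │↓│ │
├─┬─┘ │ │
│ │↓ ↲│ │
│ ╵ ╶─┘ │
│  ↳ → B│
└───────┘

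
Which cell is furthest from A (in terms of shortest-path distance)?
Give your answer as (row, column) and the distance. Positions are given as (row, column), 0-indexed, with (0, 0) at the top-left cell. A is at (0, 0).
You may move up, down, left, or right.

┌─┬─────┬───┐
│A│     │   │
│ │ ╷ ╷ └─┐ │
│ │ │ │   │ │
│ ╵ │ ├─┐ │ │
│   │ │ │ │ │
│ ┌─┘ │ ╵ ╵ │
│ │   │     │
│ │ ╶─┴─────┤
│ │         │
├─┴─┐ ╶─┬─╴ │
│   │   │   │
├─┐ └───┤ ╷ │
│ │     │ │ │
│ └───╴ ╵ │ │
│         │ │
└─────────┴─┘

Computing BFS distances from A to all cells:
Furthest cell: (5, 0)
Distance: 25 steps

Path from A to the furthest cell:

┌─┬─────┬───┐
│A│↱ ↓  │   │
│ │ ╷ ╷ └─┐ │
│↓│↑│↓│   │ │
│ ╵ │ ├─┐ │ │
│↳ ↑│↓│ │ │ │
│ ┌─┘ │ ╵ ╵ │
│ │↓ ↲│     │
│ │ ╶─┴─────┤
│ │↳ → → → ↓│
├─┴─┐ ╶─┬─╴ │
│B ↰│   │↓ ↲│
├─┐ └───┤ ╷ │
│ │↑ ← ↰│↓│ │
│ └───╴ ╵ │ │
│      ↑ ↲│ │
└─────────┴─┘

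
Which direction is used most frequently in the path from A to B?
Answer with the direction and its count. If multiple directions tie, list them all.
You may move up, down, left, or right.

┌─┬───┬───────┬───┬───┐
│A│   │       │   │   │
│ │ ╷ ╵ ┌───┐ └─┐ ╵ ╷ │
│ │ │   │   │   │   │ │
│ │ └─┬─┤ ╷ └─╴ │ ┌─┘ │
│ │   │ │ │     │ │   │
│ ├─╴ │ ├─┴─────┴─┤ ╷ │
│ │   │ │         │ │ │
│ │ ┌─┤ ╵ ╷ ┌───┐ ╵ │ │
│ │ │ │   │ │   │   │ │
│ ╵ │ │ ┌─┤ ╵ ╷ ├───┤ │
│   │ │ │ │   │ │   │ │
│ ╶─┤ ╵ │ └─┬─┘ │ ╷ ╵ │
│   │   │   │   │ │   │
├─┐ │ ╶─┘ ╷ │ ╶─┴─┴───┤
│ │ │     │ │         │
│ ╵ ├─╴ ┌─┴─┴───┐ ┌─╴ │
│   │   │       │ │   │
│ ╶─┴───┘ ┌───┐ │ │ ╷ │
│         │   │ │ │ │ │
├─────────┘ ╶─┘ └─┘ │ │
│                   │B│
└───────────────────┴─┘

Directions: down, down, down, down, down, down, right, down, down, left, down, right, right, right, right, up, right, right, right, down, down, right, right, up, up, right, down, down
Counts: {'down': 13, 'right': 11, 'left': 1, 'up': 3}
Most common: down (13 times)

Solution:

┌─┬───┬───────┬───┬───┐
│A│   │       │   │   │
│ │ ╷ ╵ ┌───┐ └─┐ ╵ ╷ │
│↓│ │   │   │   │   │ │
│ │ └─┬─┤ ╷ └─╴ │ ┌─┘ │
│↓│   │ │ │     │ │   │
│ ├─╴ │ ├─┴─────┴─┤ ╷ │
│↓│   │ │         │ │ │
│ │ ┌─┤ ╵ ╷ ┌───┐ ╵ │ │
│↓│ │ │   │ │   │   │ │
│ ╵ │ │ ┌─┤ ╵ ╷ ├───┤ │
│↓  │ │ │ │   │ │   │ │
│ ╶─┤ ╵ │ └─┬─┘ │ ╷ ╵ │
│↳ ↓│   │   │   │ │   │
├─┐ │ ╶─┘ ╷ │ ╶─┴─┴───┤
│ │↓│     │ │         │
│ ╵ ├─╴ ┌─┴─┴───┐ ┌─╴ │
│↓ ↲│   │↱ → → ↓│ │↱ ↓│
│ ╶─┴───┘ ┌───┐ │ │ ╷ │
│↳ → → → ↑│   │↓│ │↑│↓│
├─────────┘ ╶─┘ └─┘ │ │
│              ↳ → ↑│B│
└───────────────────┴─┘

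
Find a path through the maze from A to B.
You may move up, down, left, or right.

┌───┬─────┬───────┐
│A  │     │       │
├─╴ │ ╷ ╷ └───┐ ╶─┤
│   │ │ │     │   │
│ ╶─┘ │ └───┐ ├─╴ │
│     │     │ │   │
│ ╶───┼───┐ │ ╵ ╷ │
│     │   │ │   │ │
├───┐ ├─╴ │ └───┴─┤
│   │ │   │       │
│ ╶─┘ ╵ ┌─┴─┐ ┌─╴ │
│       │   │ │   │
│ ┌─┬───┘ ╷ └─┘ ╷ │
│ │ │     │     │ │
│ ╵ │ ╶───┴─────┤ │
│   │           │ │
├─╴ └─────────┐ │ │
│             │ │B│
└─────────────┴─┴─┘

Finding the shortest path through the maze:
Path length: 22 steps
Directions: right → down → left → down → right → right → up → up → right → down → down → right → right → down → down → right → right → right → down → down → down → down

Solution:

┌───┬─────┬───────┐
│A ↓│↱ ↓  │       │
├─╴ │ ╷ ╷ └───┐ ╶─┤
│↓ ↲│↑│↓│     │   │
│ ╶─┘ │ └───┐ ├─╴ │
│↳ → ↑│↳ → ↓│ │   │
│ ╶───┼───┐ │ ╵ ╷ │
│     │   │↓│   │ │
├───┐ ├─╴ │ └───┴─┤
│   │ │   │↳ → → ↓│
│ ╶─┘ ╵ ┌─┴─┐ ┌─╴ │
│       │   │ │  ↓│
│ ┌─┬───┘ ╷ └─┘ ╷ │
│ │ │     │     │↓│
│ ╵ │ ╶───┴─────┤ │
│   │           │↓│
├─╴ └─────────┐ │ │
│             │ │B│
└─────────────┴─┴─┘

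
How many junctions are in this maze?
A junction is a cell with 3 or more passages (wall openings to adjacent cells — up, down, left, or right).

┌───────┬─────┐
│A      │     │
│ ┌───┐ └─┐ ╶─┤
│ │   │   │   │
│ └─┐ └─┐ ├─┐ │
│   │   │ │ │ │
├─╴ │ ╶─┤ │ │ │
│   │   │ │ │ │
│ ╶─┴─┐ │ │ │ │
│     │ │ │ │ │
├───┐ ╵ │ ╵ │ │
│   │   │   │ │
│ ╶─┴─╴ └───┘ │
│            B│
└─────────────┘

Checking each cell for number of passages:

Junctions found (3+ passages):
  (0, 5): 3 passages
  (2, 2): 3 passages
  (5, 3): 3 passages
  (6, 3): 3 passages
Total junctions: 4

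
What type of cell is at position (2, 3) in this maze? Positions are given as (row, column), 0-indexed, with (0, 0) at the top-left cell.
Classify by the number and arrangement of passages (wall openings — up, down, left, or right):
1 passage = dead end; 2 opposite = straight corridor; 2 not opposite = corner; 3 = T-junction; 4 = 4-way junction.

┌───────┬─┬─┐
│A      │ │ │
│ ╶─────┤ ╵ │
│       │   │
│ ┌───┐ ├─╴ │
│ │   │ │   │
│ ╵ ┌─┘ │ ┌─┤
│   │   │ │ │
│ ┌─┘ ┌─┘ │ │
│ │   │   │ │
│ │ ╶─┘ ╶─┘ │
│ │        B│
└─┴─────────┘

Checking cell at (2, 3):
Number of passages: 2
Cell type: straight corridor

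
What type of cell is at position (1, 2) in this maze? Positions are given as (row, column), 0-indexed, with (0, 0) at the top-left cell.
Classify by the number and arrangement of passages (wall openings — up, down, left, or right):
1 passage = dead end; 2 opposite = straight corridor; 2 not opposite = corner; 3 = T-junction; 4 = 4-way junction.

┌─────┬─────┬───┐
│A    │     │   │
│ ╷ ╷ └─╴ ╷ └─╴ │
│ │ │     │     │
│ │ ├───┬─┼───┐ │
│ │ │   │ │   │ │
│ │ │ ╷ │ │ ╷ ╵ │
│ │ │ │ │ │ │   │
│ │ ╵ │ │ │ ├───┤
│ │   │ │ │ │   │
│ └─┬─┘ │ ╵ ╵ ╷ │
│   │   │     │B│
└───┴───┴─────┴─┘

Checking cell at (1, 2):
Number of passages: 2
Cell type: corner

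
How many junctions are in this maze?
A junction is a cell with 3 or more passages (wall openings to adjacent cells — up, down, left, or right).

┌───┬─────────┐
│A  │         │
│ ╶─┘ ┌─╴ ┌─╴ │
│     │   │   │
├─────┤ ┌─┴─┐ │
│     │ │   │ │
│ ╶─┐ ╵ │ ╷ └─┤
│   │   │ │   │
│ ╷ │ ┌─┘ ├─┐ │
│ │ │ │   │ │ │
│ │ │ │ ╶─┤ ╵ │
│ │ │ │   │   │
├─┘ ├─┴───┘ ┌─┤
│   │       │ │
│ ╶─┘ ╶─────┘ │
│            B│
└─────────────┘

Checking each cell for number of passages:

Junctions found (3+ passages):
  (0, 4): 3 passages
  (1, 6): 3 passages
  (3, 0): 3 passages
  (3, 2): 3 passages
  (5, 5): 3 passages
  (7, 2): 3 passages
Total junctions: 6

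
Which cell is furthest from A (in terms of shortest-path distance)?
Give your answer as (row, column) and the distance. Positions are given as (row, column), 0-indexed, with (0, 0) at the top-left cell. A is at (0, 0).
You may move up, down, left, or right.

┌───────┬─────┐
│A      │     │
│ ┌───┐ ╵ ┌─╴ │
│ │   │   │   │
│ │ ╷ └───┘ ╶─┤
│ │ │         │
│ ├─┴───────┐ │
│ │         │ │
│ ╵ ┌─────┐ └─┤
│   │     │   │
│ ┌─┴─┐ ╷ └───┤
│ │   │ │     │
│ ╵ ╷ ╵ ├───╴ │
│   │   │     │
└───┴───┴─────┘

Computing BFS distances from A to all cells:
Furthest cell: (6, 4)
Distance: 20 steps

Path from A to the furthest cell:

┌───────┬─────┐
│A      │     │
│ ┌───┐ ╵ ┌─╴ │
│↓│   │   │   │
│ │ ╷ └───┘ ╶─┤
│↓│ │         │
│ ├─┴───────┐ │
│↓│         │ │
│ ╵ ┌─────┐ └─┤
│↓  │  ↱ ↓│   │
│ ┌─┴─┐ ╷ └───┤
│↓│↱ ↓│↑│↳ → ↓│
│ ╵ ╷ ╵ ├───╴ │
│↳ ↑│↳ ↑│B ← ↲│
└───┴───┴─────┘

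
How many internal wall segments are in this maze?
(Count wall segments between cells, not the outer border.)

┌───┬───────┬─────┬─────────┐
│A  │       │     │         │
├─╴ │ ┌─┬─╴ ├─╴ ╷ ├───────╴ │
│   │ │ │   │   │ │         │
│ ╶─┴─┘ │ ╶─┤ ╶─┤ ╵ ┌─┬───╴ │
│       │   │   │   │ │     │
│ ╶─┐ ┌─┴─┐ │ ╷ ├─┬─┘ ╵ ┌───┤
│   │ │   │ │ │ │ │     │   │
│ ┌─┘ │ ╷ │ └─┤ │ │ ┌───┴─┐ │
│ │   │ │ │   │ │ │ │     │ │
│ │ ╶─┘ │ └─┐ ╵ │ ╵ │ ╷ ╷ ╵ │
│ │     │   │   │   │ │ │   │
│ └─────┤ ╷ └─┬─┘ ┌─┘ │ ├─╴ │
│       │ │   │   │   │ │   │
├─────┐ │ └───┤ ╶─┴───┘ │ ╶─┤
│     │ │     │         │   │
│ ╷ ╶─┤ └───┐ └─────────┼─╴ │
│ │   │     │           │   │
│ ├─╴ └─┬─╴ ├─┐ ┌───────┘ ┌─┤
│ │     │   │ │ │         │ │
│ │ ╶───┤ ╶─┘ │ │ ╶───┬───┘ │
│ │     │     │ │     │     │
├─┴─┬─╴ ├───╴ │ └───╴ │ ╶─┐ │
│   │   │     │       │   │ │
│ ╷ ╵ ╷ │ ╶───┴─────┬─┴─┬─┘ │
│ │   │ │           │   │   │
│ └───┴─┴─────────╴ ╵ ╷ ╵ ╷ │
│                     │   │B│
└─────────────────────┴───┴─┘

Counting internal wall segments:
Total internal walls: 169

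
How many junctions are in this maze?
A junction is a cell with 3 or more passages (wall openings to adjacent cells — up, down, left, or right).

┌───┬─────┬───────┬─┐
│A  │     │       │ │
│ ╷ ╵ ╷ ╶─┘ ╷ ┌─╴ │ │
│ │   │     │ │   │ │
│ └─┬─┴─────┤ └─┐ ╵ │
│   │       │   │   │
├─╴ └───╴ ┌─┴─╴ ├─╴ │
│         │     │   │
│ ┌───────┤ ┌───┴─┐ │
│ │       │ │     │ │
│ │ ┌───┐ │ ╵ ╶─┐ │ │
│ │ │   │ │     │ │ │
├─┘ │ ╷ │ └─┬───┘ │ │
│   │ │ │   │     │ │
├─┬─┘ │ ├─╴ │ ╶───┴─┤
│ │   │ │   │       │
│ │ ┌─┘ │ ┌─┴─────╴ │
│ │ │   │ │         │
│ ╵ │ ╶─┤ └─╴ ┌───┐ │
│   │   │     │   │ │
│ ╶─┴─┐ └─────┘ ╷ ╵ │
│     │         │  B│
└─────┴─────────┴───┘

Checking each cell for number of passages:

Junctions found (3+ passages):
  (0, 3): 3 passages
  (0, 6): 3 passages
  (1, 8): 3 passages
  (2, 4): 3 passages
  (2, 9): 3 passages
  (3, 1): 3 passages
  (3, 9): 3 passages
  (5, 6): 3 passages
  (8, 6): 3 passages
  (8, 9): 3 passages
  (9, 0): 3 passages
Total junctions: 11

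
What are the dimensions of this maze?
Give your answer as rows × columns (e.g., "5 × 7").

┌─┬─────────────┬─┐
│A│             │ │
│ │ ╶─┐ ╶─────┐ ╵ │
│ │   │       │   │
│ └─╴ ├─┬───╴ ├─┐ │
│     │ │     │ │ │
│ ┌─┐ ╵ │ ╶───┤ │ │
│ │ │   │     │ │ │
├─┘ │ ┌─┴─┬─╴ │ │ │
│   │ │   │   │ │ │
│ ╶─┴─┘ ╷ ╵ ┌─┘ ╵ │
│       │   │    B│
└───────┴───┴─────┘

Counting the maze dimensions:
Rows (vertical): 6
Columns (horizontal): 9
Dimensions: 6 × 9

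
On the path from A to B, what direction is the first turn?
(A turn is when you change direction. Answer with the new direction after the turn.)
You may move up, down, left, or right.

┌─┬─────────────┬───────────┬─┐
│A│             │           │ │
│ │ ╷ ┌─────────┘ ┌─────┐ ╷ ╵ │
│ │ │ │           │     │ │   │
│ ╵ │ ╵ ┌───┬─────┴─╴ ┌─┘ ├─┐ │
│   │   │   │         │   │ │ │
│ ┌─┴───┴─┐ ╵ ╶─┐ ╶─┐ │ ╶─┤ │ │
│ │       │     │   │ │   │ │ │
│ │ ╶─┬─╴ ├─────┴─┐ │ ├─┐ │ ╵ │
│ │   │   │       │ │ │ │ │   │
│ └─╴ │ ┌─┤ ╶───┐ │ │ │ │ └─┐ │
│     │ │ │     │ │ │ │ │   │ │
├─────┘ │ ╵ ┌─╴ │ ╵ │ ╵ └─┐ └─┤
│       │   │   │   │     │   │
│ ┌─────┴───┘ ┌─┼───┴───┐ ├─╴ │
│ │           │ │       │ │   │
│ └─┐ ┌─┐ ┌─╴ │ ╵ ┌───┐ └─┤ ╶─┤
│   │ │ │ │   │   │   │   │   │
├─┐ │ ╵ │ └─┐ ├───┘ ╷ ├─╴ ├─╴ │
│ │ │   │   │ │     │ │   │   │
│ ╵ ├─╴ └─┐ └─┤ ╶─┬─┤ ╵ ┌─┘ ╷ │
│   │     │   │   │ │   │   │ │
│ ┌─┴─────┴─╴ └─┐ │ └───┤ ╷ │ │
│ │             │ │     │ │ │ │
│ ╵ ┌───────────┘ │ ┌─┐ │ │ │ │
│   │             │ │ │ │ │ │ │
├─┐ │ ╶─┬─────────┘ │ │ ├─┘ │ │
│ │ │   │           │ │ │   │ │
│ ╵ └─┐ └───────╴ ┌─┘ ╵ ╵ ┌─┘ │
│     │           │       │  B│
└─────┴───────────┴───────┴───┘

Directions: down, down, right, up, up, right, down, down, right, up, right, right, right, right, right, up, right, right, right, right, down, down, left, down, right, down, down, right, down, right, down, left, down, right, down, down, down, down, down, down
First turn direction: right

Solution:

┌─┬─────────────┬───────────┬─┐
│A│↱ ↓          │↱ → → → ↓  │ │
│ │ ╷ ┌─────────┘ ┌─────┐ ╷ ╵ │
│↓│↑│↓│↱ → → → → ↑│     │↓│   │
│ ╵ │ ╵ ┌───┬─────┴─╴ ┌─┘ ├─┐ │
│↳ ↑│↳ ↑│   │         │↓ ↲│ │ │
│ ┌─┴───┴─┐ ╵ ╶─┐ ╶─┐ │ ╶─┤ │ │
│ │       │     │   │ │↳ ↓│ │ │
│ │ ╶─┬─╴ ├─────┴─┐ │ ├─┐ │ ╵ │
│ │   │   │       │ │ │ │↓│   │
│ └─╴ │ ┌─┤ ╶───┐ │ │ │ │ └─┐ │
│     │ │ │     │ │ │ │ │↳ ↓│ │
├─────┘ │ ╵ ┌─╴ │ ╵ │ ╵ └─┐ └─┤
│       │   │   │   │     │↳ ↓│
│ ┌─────┴───┘ ┌─┼───┴───┐ ├─╴ │
│ │           │ │       │ │↓ ↲│
│ └─┐ ┌─┐ ┌─╴ │ ╵ ┌───┐ └─┤ ╶─┤
│   │ │ │ │   │   │   │   │↳ ↓│
├─┐ │ ╵ │ └─┐ ├───┘ ╷ ├─╴ ├─╴ │
│ │ │   │   │ │     │ │   │  ↓│
│ ╵ ├─╴ └─┐ └─┤ ╶─┬─┤ ╵ ┌─┘ ╷ │
│   │     │   │   │ │   │   │↓│
│ ┌─┴─────┴─╴ └─┐ │ └───┤ ╷ │ │
│ │             │ │     │ │ │↓│
│ ╵ ┌───────────┘ │ ┌─┐ │ │ │ │
│   │             │ │ │ │ │ │↓│
├─┐ │ ╶─┬─────────┘ │ │ ├─┘ │ │
│ │ │   │           │ │ │   │↓│
│ ╵ └─┐ └───────╴ ┌─┘ ╵ ╵ ┌─┘ │
│     │           │       │  B│
└─────┴───────────┴───────┴───┘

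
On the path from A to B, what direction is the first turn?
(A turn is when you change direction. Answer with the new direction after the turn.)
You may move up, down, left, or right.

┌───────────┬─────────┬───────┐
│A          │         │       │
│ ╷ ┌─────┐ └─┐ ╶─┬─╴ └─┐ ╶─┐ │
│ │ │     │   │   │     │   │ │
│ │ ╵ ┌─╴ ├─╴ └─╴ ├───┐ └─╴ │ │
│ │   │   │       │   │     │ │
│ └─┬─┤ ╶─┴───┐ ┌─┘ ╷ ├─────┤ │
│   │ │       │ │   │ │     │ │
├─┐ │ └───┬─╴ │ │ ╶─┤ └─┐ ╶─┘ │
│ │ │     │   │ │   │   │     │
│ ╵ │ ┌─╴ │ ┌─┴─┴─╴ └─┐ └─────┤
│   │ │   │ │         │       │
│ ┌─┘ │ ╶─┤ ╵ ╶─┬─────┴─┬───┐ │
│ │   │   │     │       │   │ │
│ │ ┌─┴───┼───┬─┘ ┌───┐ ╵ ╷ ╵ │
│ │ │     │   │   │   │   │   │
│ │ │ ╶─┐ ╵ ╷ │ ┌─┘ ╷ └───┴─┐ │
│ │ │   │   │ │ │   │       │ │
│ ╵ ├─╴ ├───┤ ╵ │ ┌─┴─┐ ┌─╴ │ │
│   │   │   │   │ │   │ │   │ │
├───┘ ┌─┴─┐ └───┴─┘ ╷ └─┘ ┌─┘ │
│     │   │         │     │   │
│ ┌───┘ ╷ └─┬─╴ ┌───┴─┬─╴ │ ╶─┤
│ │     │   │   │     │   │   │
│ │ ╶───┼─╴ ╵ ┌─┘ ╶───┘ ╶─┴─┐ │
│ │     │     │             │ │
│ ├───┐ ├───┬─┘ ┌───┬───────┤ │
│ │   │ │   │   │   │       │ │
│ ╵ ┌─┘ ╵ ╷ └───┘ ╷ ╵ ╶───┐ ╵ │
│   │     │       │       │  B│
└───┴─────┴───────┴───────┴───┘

Directions: right, down, down, right, up, right, right, down, left, down, right, right, right, down, left, down, down, right, up, right, right, right, up, left, up, right, up, right, down, down, right, down, right, right, right, down, down, down, down, down, left, down, right, down, down, down
First turn direction: down

Solution:

┌───────────┬─────────┬───────┐
│A ↓        │         │       │
│ ╷ ┌─────┐ └─┐ ╶─┬─╴ └─┐ ╶─┐ │
│ │↓│↱ → ↓│   │   │     │   │ │
│ │ ╵ ┌─╴ ├─╴ └─╴ ├───┐ └─╴ │ │
│ │↳ ↑│↓ ↲│       │↱ ↓│     │ │
│ └─┬─┤ ╶─┴───┐ ┌─┘ ╷ ├─────┤ │
│   │ │↳ → → ↓│ │↱ ↑│↓│     │ │
├─┐ │ └───┬─╴ │ │ ╶─┤ └─┐ ╶─┘ │
│ │ │     │↓ ↲│ │↑ ↰│↳ ↓│     │
│ ╵ │ ┌─╴ │ ┌─┴─┴─╴ └─┐ └─────┤
│   │ │   │↓│↱ → → ↑  │↳ → → ↓│
│ ┌─┘ │ ╶─┤ ╵ ╶─┬─────┴─┬───┐ │
│ │   │   │↳ ↑  │       │   │↓│
│ │ ┌─┴───┼───┬─┘ ┌───┐ ╵ ╷ ╵ │
│ │ │     │   │   │   │   │  ↓│
│ │ │ ╶─┐ ╵ ╷ │ ┌─┘ ╷ └───┴─┐ │
│ │ │   │   │ │ │   │       │↓│
│ ╵ ├─╴ ├───┤ ╵ │ ┌─┴─┐ ┌─╴ │ │
│   │   │   │   │ │   │ │   │↓│
├───┘ ┌─┴─┐ └───┴─┘ ╷ └─┘ ┌─┘ │
│     │   │         │     │↓ ↲│
│ ┌───┘ ╷ └─┬─╴ ┌───┴─┬─╴ │ ╶─┤
│ │     │   │   │     │   │↳ ↓│
│ │ ╶───┼─╴ ╵ ┌─┘ ╶───┘ ╶─┴─┐ │
│ │     │     │             │↓│
│ ├───┐ ├───┬─┘ ┌───┬───────┤ │
│ │   │ │   │   │   │       │↓│
│ ╵ ┌─┘ ╵ ╷ └───┘ ╷ ╵ ╶───┐ ╵ │
│   │     │       │       │  B│
└───┴─────┴───────┴───────┴───┘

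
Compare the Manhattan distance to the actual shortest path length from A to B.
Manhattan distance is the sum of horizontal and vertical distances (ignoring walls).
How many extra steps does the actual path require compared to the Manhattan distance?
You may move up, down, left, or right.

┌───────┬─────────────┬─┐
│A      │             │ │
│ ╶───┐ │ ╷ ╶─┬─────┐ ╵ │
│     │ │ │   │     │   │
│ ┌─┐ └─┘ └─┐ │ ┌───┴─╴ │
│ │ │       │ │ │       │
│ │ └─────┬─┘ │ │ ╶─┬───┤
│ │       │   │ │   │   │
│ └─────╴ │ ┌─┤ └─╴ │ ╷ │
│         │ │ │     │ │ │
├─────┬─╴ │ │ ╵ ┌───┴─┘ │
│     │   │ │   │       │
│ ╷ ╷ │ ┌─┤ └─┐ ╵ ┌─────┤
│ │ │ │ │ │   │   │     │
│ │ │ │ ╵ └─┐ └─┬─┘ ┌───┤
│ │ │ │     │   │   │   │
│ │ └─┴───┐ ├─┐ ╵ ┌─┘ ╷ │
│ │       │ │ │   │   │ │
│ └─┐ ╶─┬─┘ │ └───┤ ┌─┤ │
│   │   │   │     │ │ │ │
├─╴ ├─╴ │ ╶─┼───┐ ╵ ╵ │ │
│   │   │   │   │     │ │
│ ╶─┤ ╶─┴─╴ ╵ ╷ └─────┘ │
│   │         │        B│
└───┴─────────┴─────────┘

Manhattan distance: |11 - 0| + |11 - 0| = 22
Actual path length: 28
Extra steps: 28 - 22 = 6

Solution:

┌───────┬─────────────┬─┐
│A      │             │ │
│ ╶───┐ │ ╷ ╶─┬─────┐ ╵ │
│↓    │ │ │   │     │   │
│ ┌─┐ └─┘ └─┐ │ ┌───┴─╴ │
│↓│ │       │ │ │       │
│ │ └─────┬─┘ │ │ ╶─┬───┤
│↓│       │   │ │   │   │
│ └─────╴ │ ┌─┤ └─╴ │ ╷ │
│↳ → → → ↓│ │ │     │ │ │
├─────┬─╴ │ │ ╵ ┌───┴─┘ │
│     │↓ ↲│ │   │       │
│ ╷ ╷ │ ┌─┤ └─┐ ╵ ┌─────┤
│ │ │ │↓│ │   │   │     │
│ │ │ │ ╵ └─┐ └─┬─┘ ┌───┤
│ │ │ │↳ → ↓│   │   │   │
│ │ └─┴───┐ ├─┐ ╵ ┌─┘ ╷ │
│ │       │↓│ │   │   │ │
│ └─┐ ╶─┬─┘ │ └───┤ ┌─┤ │
│   │   │↓ ↲│     │ │ │ │
├─╴ ├─╴ │ ╶─┼───┐ ╵ ╵ │ │
│   │   │↳ ↓│↱ ↓│     │ │
│ ╶─┤ ╶─┴─╴ ╵ ╷ └─────┘ │
│   │      ↳ ↑│↳ → → → B│
└───┴─────────┴─────────┘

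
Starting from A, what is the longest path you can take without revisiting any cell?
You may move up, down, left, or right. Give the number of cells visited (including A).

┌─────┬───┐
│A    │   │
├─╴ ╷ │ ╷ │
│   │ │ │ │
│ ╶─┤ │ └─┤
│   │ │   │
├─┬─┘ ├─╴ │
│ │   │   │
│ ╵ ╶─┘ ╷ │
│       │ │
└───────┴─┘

Finding longest simple path using DFS:
Start: (0, 0)
Longest path visits 18 cells
Path: A → right → right → down → down → down → left → down → right → right → up → right → up → left → up → up → right → down

Solution:

┌─────┬───┐
│A → ↓│↱ ↓│
├─╴ ╷ │ ╷ │
│   │↓│↑│B│
│ ╶─┤ │ └─┤
│   │↓│↑ ↰│
├─┬─┘ ├─╴ │
│ │↓ ↲│↱ ↑│
│ ╵ ╶─┘ ╷ │
│  ↳ → ↑│ │
└───────┴─┘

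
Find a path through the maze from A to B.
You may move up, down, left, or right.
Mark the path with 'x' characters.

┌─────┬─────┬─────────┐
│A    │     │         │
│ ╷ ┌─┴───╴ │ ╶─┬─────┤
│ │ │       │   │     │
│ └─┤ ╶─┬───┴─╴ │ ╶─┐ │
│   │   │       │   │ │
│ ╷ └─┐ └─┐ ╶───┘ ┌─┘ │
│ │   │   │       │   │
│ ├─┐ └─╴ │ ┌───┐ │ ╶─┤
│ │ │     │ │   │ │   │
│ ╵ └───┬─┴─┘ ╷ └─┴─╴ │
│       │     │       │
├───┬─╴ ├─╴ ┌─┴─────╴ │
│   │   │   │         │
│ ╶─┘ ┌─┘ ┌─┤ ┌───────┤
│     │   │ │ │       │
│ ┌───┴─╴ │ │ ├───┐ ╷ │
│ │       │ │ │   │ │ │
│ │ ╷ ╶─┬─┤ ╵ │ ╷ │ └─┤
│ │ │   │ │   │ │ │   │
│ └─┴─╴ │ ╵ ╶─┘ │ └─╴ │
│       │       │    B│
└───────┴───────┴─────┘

Finding the shortest path through the maze:
Path length: 54 steps
Directions: down → down → down → down → down → right → right → right → down → left → down → left → left → down → down → down → right → right → right → up → left → up → right → right → up → up → right → up → right → up → right → down → right → right → right → down → left → left → left → left → down → down → down → left → down → right → right → up → up → right → down → down → right → right

Solution:

┌─────┬─────┬─────────┐
│A    │     │         │
│ ╷ ┌─┴───╴ │ ╶─┬─────┤
│x│ │       │   │     │
│ └─┤ ╶─┬───┴─╴ │ ╶─┐ │
│x  │   │       │   │ │
│ ╷ └─┐ └─┐ ╶───┘ ┌─┘ │
│x│   │   │       │   │
│ ├─┐ └─╴ │ ┌───┐ │ ╶─┤
│x│ │     │ │x x│ │   │
│ ╵ └───┬─┴─┘ ╷ └─┴─╴ │
│x x x x│  x x│x x x x│
├───┬─╴ ├─╴ ┌─┴─────╴ │
│   │x x│x x│x x x x x│
│ ╶─┘ ┌─┘ ┌─┤ ┌───────┤
│x x x│  x│ │x│       │
│ ┌───┴─╴ │ │ ├───┐ ╷ │
│x│  x x x│ │x│x x│ │ │
│ │ ╷ ╶─┬─┤ ╵ │ ╷ │ └─┤
│x│ │x x│ │x x│x│x│   │
│ └─┴─╴ │ ╵ ╶─┘ │ └─╴ │
│x x x x│  x x x│x x B│
└───────┴───────┴─────┘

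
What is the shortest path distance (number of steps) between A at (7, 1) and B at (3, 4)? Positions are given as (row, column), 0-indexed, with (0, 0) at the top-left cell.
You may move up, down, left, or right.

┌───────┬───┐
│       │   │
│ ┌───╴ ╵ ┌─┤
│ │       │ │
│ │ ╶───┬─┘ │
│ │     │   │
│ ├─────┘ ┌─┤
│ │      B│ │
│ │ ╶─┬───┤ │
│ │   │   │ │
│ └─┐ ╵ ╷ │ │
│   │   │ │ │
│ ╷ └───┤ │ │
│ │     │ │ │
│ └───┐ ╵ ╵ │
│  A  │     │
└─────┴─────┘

Finding path from (7, 1) to (3, 4):
Path: (7,1) → (7,0) → (6,0) → (5,0) → (5,1) → (6,1) → (6,2) → (6,3) → (7,3) → (7,4) → (6,4) → (5,4) → (4,4) → (4,3) → (5,3) → (5,2) → (4,2) → (4,1) → (3,1) → (3,2) → (3,3) → (3,4)
Distance: 21 steps

Solution:

┌───────┬───┐
│       │   │
│ ┌───╴ ╵ ┌─┤
│ │       │ │
│ │ ╶───┬─┘ │
│ │     │   │
│ ├─────┘ ┌─┤
│ │↱ → → B│ │
│ │ ╶─┬───┤ │
│ │↑ ↰│↓ ↰│ │
│ └─┐ ╵ ╷ │ │
│↱ ↓│↑ ↲│↑│ │
│ ╷ └───┤ │ │
│↑│↳ → ↓│↑│ │
│ └───┐ ╵ ╵ │
│↑ A  │↳ ↑  │
└─────┴─────┘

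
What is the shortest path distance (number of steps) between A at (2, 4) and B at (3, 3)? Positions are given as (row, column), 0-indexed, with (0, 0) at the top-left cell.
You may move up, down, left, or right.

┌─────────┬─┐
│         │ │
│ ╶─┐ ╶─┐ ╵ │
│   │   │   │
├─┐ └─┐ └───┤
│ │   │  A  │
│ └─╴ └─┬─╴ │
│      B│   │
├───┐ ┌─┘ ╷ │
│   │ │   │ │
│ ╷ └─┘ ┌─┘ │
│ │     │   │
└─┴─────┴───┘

Finding path from (2, 4) to (3, 3):
Path: (2,4) → (2,3) → (1,3) → (1,2) → (0,2) → (0,1) → (0,0) → (1,0) → (1,1) → (2,1) → (2,2) → (3,2) → (3,3)
Distance: 12 steps

Solution:

┌─────────┬─┐
│↓ ← ↰    │ │
│ ╶─┐ ╶─┐ ╵ │
│↳ ↓│↑ ↰│   │
├─┐ └─┐ └───┤
│ │↳ ↓│↑ A  │
│ └─╴ └─┬─╴ │
│    ↳ B│   │
├───┐ ┌─┘ ╷ │
│   │ │   │ │
│ ╷ └─┘ ┌─┘ │
│ │     │   │
└─┴─────┴───┘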